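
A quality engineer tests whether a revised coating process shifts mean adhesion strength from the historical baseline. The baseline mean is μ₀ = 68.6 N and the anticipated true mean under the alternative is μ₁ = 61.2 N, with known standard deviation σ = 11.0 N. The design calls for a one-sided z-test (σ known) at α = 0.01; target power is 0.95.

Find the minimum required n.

Standardized effect: d = |μ₁ − μ₀| / σ = |61.2 − 68.6| / 11.0 = 0.6727
For power 0.95 need Φ(δ − z_{0.01}) = 0.95, so δ = z_{0.01} + z_{0.05} = 2.326 + 1.645 = 3.971.
δ = d·√n ⇒ n = (δ/d)² = (3.971 / 0.6727)² = 34.85.
Rounding up, n = 35.

n = 35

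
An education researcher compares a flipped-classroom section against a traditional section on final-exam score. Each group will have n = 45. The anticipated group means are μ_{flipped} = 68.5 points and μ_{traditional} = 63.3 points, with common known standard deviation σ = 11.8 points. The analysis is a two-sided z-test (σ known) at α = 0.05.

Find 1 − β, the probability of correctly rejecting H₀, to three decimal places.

Standardized effect: d = |μ_{flipped} − μ_{traditional}| / σ = |68.5 − 63.3| / 11.8 = 0.4407
Noncentrality parameter: λ = d·√(n/2) = 0.4407 × √(45/2) = 2.0903
Two-sided α = 0.05 → critical value z_{0.025} = 1.960.
Power = Φ(λ − 1.960) + Φ(−λ − 1.960) = Φ(0.130) + Φ(-4.050) = 0.5519 + 0.0000 = 0.5519.

Power ≈ 0.552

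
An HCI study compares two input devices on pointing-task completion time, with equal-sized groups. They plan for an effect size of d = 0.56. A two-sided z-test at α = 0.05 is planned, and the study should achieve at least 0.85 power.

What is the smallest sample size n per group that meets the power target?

n = 58 per group

Set Φ(δ − 1.960) = 0.85; then δ − 1.960 = Φ⁻¹(0.85) = 1.036, giving δ = 2.996.
(Ignoring the negligible lower-tail rejection probability gives the usual closed-form inversion.)
δ = d·√(n/2) ⇒ n = 2(δ/d)² = 2 × (2.996 / 0.56)² = 57.26.
Rounding up, n = 58 per group.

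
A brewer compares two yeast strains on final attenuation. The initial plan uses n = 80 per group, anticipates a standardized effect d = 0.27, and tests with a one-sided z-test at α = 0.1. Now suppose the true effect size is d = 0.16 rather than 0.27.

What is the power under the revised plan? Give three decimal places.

Power ≈ 0.394

With d = 0.16: δ = d·√(n/2) = 0.16 × √(80/2) = 1.0119. Critical value z_{0.1} = 1.282.
Revised power = P(Z > 1.282 − δ) = Φ(-0.270) = 0.3937.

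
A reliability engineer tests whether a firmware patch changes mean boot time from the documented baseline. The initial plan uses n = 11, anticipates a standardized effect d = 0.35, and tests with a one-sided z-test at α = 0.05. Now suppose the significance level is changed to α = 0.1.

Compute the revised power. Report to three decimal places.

Power ≈ 0.452

δ = d·√n = 0.35 × √11 = 1.1608 (unchanged). New critical value: z_{0.1} = 1.282.
Revised power = P(Z > 1.282 − δ) = Φ(-0.121) = 0.4520.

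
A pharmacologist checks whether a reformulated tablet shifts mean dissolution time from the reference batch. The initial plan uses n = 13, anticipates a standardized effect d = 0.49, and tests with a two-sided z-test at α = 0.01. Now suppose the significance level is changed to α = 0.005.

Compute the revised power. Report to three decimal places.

δ = d·√n = 0.49 × √13 = 1.7667 (unchanged). New critical value: z_{0.0025} = 2.807.
Revised power = Φ(δ − 2.807) + Φ(−δ − 2.807) = Φ(-1.040) + Φ(-4.574) = 0.1491 + 0.0000 = 0.1491.

Power ≈ 0.149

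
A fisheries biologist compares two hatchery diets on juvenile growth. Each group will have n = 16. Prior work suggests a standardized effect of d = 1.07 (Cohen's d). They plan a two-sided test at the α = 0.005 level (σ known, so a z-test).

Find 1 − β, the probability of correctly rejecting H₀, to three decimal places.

Noncentrality parameter: δ = d·√(n/2) = 1.07 × √(16/2) = 3.0264
Critical value for a two-sided test at α = 0.005: z_{α/2} = 2.807.
Power = Φ(δ − 2.807) + Φ(−δ − 2.807) = Φ(0.219) + Φ(-5.833) = 0.5868 + 0.0000 = 0.5868.

Power ≈ 0.587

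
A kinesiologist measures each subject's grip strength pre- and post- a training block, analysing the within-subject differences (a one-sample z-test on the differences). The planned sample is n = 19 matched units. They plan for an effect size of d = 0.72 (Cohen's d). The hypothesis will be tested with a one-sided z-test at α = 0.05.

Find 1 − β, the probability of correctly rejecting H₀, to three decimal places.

Noncentrality parameter: δ = d·√n = 0.72 × √19 = 3.1384
Critical value for a one-sided test at α = 0.05: z_α = 1.645.
Power = P(Z > 1.645 − δ) = Φ(1.494) = 0.9324.

Power ≈ 0.932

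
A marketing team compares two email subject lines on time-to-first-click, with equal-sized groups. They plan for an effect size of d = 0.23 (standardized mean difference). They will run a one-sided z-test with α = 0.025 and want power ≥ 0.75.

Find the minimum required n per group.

n = 263 per group

For power 0.75 need Φ(δ − z_{0.025}) = 0.75, so δ = z_{0.025} + z_{0.25} = 1.960 + 0.674 = 2.634.
δ = d·√(n/2) ⇒ n = 2(δ/d)² = 2 × (2.634 / 0.23)² = 262.39.
Rounding up, n = 263 per group.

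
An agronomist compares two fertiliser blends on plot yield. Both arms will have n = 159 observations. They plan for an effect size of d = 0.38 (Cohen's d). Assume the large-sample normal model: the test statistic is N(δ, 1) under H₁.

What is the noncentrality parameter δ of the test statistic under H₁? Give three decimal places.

The noncentrality parameter scales effect size by the design's sample-size factor: δ = d·√(n/2) = 0.38 × √(159/2) = 3.3882

δ ≈ 3.388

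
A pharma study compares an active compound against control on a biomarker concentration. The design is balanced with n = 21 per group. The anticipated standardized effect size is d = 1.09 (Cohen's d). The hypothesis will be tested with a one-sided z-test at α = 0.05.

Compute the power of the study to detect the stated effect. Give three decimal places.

Power ≈ 0.970

Noncentrality parameter: δ = d·√(n/2) = 1.09 × √(21/2) = 3.5320
Critical value for a one-sided test at α = 0.05: z_α = 1.645.
Power = P(Z > 1.645 − δ) = Φ(1.887) = 0.9704.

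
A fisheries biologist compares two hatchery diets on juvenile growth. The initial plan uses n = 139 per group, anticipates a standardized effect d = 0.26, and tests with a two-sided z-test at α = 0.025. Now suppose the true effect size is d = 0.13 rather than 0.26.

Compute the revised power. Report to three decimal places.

With d = 0.13: δ = d·√(n/2) = 0.13 × √(139/2) = 1.0838. Critical value z_{0.0125} = 2.241.
Revised power = Φ(δ − 2.241) + Φ(−δ − 2.241) = Φ(-1.158) + Φ(-3.325) = 0.1235 + 0.0004 = 0.1239.

Power ≈ 0.124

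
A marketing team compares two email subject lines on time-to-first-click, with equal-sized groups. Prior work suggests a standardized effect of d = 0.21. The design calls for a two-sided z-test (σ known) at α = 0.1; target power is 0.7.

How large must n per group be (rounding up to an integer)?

Set Φ(δ − 1.645) = 0.7; then δ − 1.645 = Φ⁻¹(0.7) = 0.524, giving δ = 2.169.
(Ignoring the negligible lower-tail rejection probability gives the usual closed-form inversion.)
δ = d·√(n/2) ⇒ n = 2(δ/d)² = 2 × (2.169 / 0.21)² = 213.41.
Rounding up, n = 214 per group.

n = 214 per group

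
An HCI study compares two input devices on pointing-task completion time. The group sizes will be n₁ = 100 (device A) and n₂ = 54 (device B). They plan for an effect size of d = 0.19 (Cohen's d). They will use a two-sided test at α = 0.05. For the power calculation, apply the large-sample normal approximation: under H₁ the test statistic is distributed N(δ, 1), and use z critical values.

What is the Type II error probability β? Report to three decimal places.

β ≈ 0.797

Noncentrality parameter: δ = d / √(1/n₁ + 1/n₂) = 0.19 / √(1/100 + 1/54) = 1.1251
Critical value for a two-sided test at α = 0.05: z_{α/2} = 1.960.
Power = Φ(δ − 1.960) + Φ(−δ − 1.960) = Φ(-0.835) + Φ(-3.085) = 0.2019 + 0.0010 = 0.2029.
Type II error: β = 1 − power = 1 − 0.2029 = 0.7971.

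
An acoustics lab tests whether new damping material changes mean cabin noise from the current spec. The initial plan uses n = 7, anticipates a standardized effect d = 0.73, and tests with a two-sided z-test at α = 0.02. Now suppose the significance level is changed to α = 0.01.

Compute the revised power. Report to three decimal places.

δ = d·√n = 0.73 × √7 = 1.9314 (unchanged). New critical value: z_{0.005} = 2.576.
Revised power = Φ(δ − 2.576) + Φ(−δ − 2.576) = Φ(-0.644) + Φ(-4.507) = 0.2596 + 0.0000 = 0.2597.

Power ≈ 0.260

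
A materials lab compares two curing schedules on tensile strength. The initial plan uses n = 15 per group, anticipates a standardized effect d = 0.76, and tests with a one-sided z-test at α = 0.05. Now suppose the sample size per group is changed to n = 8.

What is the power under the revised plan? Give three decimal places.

With n = 8 per group: δ = d·√(n/2) = 0.76 × √(8/2) = 1.5200. Critical value z_{0.05} = 1.645.
Revised power = P(Z > 1.645 − δ) = Φ(-0.125) = 0.4503.

Power ≈ 0.450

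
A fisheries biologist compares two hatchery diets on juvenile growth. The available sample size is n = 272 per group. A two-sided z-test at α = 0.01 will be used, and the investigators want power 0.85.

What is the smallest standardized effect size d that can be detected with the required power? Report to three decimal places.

Required noncentrality: δ = z_{0.005} + z_{0.15} = 2.576 + 1.036 = 3.612.
(Lower-tail contribution to power is negligible for δ > 0.)
δ = d·√(n/2) ⇒ d = δ/√(n/2) = 3.612/√(272/2) = 0.3097.

d ≈ 0.310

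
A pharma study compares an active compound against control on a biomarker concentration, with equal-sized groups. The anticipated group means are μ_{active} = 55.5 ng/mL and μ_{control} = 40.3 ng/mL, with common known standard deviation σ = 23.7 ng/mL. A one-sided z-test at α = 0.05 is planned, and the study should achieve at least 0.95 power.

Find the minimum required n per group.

Standardized effect: d = |μ_{active} − μ_{control}| / σ = |55.5 − 40.3| / 23.7 = 0.6414
Set Φ(δ − 1.645) = 0.95; then δ − 1.645 = Φ⁻¹(0.95) = 1.645, giving δ = 3.290.
δ = d·√(n/2) ⇒ n = 2(δ/d)² = 2 × (3.290 / 0.6414)² = 52.62.
Rounding up, n = 53 per group.

n = 53 per group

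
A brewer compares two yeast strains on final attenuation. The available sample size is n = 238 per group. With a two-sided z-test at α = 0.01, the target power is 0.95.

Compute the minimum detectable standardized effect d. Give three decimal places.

d ≈ 0.387

Need Φ(δ − 2.576) = 0.95, so δ = 2.576 + 1.645 = 4.221.
(The second rejection-region term Φ(−δ − z_{α/2}) is negligible and dropped.)
δ = d·√(n/2) ⇒ d = δ/√(n/2) = 4.221/√(238/2) = 0.3869.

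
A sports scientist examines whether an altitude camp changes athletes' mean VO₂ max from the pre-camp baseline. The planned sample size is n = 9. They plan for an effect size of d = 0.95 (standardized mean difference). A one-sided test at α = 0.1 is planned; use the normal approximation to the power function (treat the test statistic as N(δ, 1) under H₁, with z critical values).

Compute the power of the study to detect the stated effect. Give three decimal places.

Noncentrality parameter: δ = d·√n = 0.95 × √9 = 2.8500
One-sided α = 0.1 → critical value z_{0.1} = 1.282.
Power = Φ(δ − 1.282) = Φ(1.568) = 0.9416.

Power ≈ 0.942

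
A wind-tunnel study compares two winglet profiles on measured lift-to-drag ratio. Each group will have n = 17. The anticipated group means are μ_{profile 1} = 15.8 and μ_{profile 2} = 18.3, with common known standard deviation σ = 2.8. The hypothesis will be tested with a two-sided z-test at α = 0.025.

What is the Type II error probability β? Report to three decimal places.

β ≈ 0.359

Standardized effect: d = |μ_{profile 1} − μ_{profile 2}| / σ = |15.8 − 18.3| / 2.8 = 0.8929
Noncentrality parameter: δ = d·√(n/2) = 0.8929 × √(17/2) = 2.6031
Critical value for a two-sided test at α = 0.025: z_{α/2} = 2.241.
Power = Φ(δ − 2.241) + Φ(−δ − 2.241) = Φ(0.362) + Φ(-4.845) = 0.6412 + 0.0000 = 0.6412.
Type II error: β = 1 − power = 1 − 0.6412 = 0.3588.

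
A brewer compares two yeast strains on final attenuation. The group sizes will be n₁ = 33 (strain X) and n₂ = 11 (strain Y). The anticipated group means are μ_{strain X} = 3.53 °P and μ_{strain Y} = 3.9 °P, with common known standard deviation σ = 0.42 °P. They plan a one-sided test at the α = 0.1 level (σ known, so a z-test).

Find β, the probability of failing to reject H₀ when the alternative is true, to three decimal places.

Standardized effect: d = |μ_{strain X} − μ_{strain Y}| / σ = |3.53 − 3.9| / 0.42 = 0.8810
Noncentrality parameter: δ = d / √(1/n₁ + 1/n₂) = 0.8810 / √(1/33 + 1/11) = 2.5303
One-sided α = 0.1 → critical value z_{0.1} = 1.282.
Power = P(Z > 1.282 − δ) = Φ(1.249) = 0.8941.
Type II error: β = 1 − power = 1 − 0.8941 = 0.1059.

β ≈ 0.106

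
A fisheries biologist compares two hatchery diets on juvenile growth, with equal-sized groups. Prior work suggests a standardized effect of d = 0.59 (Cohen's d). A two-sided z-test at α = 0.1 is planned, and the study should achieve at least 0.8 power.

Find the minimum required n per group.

For power 0.8 need Φ(δ − z_{0.05}) = 0.8, so δ = z_{0.05} + z_{0.20} = 1.645 + 0.842 = 2.486.
(For δ > 0 the lower-tail rejection region contributes negligibly to power, so the one-term inversion is standard.)
δ = d·√(n/2) ⇒ n = 2(δ/d)² = 2 × (2.486 / 0.59)² = 35.52.
Round up to the next whole unit.

n = 36 per group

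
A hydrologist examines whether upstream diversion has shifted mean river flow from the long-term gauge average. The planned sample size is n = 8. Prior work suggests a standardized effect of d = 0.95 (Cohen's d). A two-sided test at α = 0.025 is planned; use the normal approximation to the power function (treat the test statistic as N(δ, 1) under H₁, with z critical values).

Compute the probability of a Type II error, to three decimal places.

Noncentrality parameter: δ = d·√n = 0.95 × √8 = 2.6870
Two-sided α = 0.025 → critical value z_{0.0125} = 2.241.
Power = Φ(δ − 2.241) + Φ(−δ − 2.241) = Φ(0.446) + Φ(-4.928) = 0.6721 + 0.0000 = 0.6721.
Type II error: β = 1 − power = 1 − 0.6721 = 0.3279.

β ≈ 0.328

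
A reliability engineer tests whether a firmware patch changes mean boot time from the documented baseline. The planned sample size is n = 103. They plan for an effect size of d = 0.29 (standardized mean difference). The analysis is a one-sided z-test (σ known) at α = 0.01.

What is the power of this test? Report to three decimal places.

Power ≈ 0.731

Noncentrality parameter: δ = d·√n = 0.29 × √103 = 2.9432
Critical value for a one-sided test at α = 0.01: z_α = 2.326.
Power = Φ(δ − 2.326) = Φ(0.617) = 0.7313.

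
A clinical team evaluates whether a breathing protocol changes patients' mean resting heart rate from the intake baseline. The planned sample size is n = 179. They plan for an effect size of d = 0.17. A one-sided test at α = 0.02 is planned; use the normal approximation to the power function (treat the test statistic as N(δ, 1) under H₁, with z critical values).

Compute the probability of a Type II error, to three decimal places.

Noncentrality parameter: δ = d·√n = 0.17 × √179 = 2.2744
Critical value for a one-sided test at α = 0.02: z_α = 2.054.
Power = Φ(δ − 2.054) = Φ(0.221) = 0.5873.
Type II error: β = 1 − power = 1 − 0.5873 = 0.4127.

β ≈ 0.413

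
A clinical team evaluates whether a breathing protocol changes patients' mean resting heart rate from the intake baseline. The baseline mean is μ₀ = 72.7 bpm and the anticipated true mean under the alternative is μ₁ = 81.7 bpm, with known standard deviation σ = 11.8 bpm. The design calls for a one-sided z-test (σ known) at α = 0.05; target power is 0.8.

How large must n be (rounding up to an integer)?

Standardized effect: d = |μ₁ − μ₀| / σ = |81.7 − 72.7| / 11.8 = 0.7627
For power 0.8 need Φ(δ − z_{0.05}) = 0.8, so δ = z_{0.05} + z_{0.20} = 1.645 + 0.842 = 2.486.
δ = d·√n ⇒ n = (δ/d)² = (2.486 / 0.7627)² = 10.63.
Rounding up, n = 11.

n = 11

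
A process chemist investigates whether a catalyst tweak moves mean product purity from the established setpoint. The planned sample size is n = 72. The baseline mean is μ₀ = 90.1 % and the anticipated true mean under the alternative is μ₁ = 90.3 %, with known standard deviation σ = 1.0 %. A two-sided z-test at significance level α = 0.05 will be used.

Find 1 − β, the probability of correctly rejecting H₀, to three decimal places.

Power ≈ 0.396

Standardized effect: d = |μ₁ − μ₀| / σ = |90.3 − 90.1| / 1.0 = 0.2000
Noncentrality parameter: δ = d·√n = 0.2000 × √72 = 1.6971
Two-sided α = 0.05 → critical value z_{0.025} = 1.960.
Power = Φ(δ − 1.960) + Φ(−δ − 1.960) = Φ(-0.263) + Φ(-3.657) = 0.3963 + 0.0001 = 0.3964.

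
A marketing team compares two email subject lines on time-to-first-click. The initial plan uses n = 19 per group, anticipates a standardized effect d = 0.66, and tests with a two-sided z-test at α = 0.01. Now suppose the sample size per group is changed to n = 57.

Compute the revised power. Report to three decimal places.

With n = 57 per group: δ = d·√(n/2) = 0.66 × √(57/2) = 3.5234. Critical value z_{0.005} = 2.576.
Revised power = Φ(δ − 2.576) + Φ(−δ − 2.576) = Φ(0.948) + Φ(-6.099) = 0.8283 + 0.0000 = 0.8283.

Power ≈ 0.828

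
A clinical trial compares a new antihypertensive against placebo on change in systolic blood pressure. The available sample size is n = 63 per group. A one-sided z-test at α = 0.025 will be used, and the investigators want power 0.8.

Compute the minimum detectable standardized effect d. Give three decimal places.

Need Φ(δ − 1.960) = 0.8, so δ = 1.960 + 0.842 = 2.802.
δ = d·√(n/2) ⇒ d = δ/√(n/2) = 2.802/√(63/2) = 0.4992.

d ≈ 0.499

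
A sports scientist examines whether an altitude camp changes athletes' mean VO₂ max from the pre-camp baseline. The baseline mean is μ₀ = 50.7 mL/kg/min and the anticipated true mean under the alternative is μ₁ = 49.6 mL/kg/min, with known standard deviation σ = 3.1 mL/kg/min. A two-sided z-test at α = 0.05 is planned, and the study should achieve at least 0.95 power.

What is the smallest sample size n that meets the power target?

Standardized effect: d = |μ₁ − μ₀| / σ = |49.6 − 50.7| / 3.1 = 0.3548
For power 0.95 need Φ(δ − z_{0.025}) = 0.95, so δ = z_{0.025} + z_{0.05} = 1.960 + 1.645 = 3.605.
(For δ > 0 the lower-tail rejection region contributes negligibly to power, so the one-term inversion is standard.)
δ = d·√n ⇒ n = (δ/d)² = (3.605 / 0.3548)² = 103.21.
Rounding up, n = 104.

n = 104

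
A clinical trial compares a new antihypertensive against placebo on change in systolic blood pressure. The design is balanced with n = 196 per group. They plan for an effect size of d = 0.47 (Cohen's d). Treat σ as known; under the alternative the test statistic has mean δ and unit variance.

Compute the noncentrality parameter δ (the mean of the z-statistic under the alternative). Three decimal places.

δ ≈ 4.653

δ = d·√(n/2) = 0.47 × √(196/2) = 4.6528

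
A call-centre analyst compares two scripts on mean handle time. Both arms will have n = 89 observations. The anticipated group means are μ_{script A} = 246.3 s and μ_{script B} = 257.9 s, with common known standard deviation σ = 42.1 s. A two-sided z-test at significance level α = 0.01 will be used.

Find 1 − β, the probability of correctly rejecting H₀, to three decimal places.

Standardized effect: d = |μ_{script A} − μ_{script B}| / σ = |246.3 − 257.9| / 42.1 = 0.2755
Noncentrality parameter: δ = d·√(n/2) = 0.2755 × √(89/2) = 1.8380
Two-sided α = 0.01 → critical value z_{0.005} = 2.576.
Power = Φ(δ − 2.576) + Φ(−δ − 2.576) = Φ(-0.738) + Φ(-4.414) = 0.2303 + 0.0000 = 0.2303.

Power ≈ 0.230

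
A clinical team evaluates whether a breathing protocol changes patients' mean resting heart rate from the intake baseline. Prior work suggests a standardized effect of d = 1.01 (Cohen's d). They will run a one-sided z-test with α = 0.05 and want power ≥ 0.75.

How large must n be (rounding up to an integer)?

Set Φ(δ − 1.645) = 0.75; then δ − 1.645 = Φ⁻¹(0.75) = 0.674, giving δ = 2.319.
δ = d·√n ⇒ n = (δ/d)² = (2.319 / 1.01)² = 5.27.
Round up to the next whole unit.

n = 6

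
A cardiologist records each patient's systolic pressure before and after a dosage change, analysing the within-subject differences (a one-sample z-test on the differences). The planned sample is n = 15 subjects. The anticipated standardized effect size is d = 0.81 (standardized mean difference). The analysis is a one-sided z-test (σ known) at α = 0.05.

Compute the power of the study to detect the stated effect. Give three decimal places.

Noncentrality parameter: δ = d·√n = 0.81 × √15 = 3.1371
One-sided α = 0.05 → critical value z_{0.05} = 1.645.
Power = P(Z > 1.645 − δ) = Φ(1.492) = 0.9322.

Power ≈ 0.932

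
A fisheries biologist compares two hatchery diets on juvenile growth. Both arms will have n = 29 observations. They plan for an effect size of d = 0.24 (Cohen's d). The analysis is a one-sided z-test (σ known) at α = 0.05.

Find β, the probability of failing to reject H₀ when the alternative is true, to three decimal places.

Noncentrality parameter: δ = d·√(n/2) = 0.24 × √(29/2) = 0.9139
Critical value for a one-sided test at α = 0.05: z_α = 1.645.
Power = P(Z > 1.645 − δ) = Φ(-0.731) = 0.2324.
Type II error: β = 1 − power = 1 − 0.2324 = 0.7676.

β ≈ 0.768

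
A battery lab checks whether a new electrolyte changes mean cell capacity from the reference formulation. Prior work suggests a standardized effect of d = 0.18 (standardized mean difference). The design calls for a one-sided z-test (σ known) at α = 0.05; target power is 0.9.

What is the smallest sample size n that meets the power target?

Set Φ(δ − 1.645) = 0.9; then δ − 1.645 = Φ⁻¹(0.9) = 1.282, giving δ = 2.926.
δ = d·√n ⇒ n = (δ/d)² = (2.926 / 0.18)² = 264.32.
Rounding up, n = 265.

n = 265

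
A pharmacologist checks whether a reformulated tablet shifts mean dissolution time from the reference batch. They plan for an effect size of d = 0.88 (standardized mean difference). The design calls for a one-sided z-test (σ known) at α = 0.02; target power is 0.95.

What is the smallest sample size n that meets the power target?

For power 0.95 need Φ(δ − z_{0.02}) = 0.95, so δ = z_{0.02} + z_{0.05} = 2.054 + 1.645 = 3.699.
δ = d·√n ⇒ n = (δ/d)² = (3.699 / 0.88)² = 17.66.
Round up to the next whole unit.

n = 18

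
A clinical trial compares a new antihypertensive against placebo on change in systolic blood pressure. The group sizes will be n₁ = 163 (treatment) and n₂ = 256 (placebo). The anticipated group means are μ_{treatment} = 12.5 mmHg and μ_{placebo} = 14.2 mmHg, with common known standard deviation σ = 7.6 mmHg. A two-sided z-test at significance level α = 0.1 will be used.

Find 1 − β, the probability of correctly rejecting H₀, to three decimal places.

Standardized effect: d = |μ_{treatment} − μ_{placebo}| / σ = |12.5 − 14.2| / 7.6 = 0.2237
Noncentrality parameter: δ = d / √(1/n₁ + 1/n₂) = 0.2237 / √(1/163 + 1/256) = 2.2322
Two-sided α = 0.1 → critical value z_{0.05} = 1.645.
Power = Φ(δ − 1.645) + Φ(−δ − 1.645) = Φ(0.587) + Φ(-3.877) = 0.7215 + 0.0001 = 0.7216.

Power ≈ 0.722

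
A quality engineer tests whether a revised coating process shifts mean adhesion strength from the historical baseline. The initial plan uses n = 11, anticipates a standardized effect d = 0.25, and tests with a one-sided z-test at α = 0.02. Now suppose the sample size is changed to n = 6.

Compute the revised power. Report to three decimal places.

With n = 6: δ = d·√n = 0.25 × √6 = 0.6124. Critical value z_{0.02} = 2.054.
Revised power = P(Z > 2.054 − δ) = Φ(-1.441) = 0.0747.

Power ≈ 0.075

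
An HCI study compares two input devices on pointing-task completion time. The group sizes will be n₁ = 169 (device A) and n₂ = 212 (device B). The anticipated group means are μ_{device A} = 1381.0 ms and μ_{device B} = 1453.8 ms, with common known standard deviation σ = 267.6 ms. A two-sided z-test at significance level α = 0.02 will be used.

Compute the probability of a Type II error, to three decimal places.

β ≈ 0.378

Standardized effect: d = |μ_{device A} − μ_{device B}| / σ = |1381.0 − 1453.8| / 267.6 = 0.2720
Noncentrality parameter: δ = d / √(1/n₁ + 1/n₂) = 0.2720 / √(1/169 + 1/212) = 2.6381
Critical value for a two-sided test at α = 0.02: z_{α/2} = 2.326.
Power = Φ(δ − 2.326) + Φ(−δ − 2.326) = Φ(0.312) + Φ(-4.964) = 0.6224 + 0.0000 = 0.6224.
Type II error: β = 1 − power = 1 − 0.6224 = 0.3776.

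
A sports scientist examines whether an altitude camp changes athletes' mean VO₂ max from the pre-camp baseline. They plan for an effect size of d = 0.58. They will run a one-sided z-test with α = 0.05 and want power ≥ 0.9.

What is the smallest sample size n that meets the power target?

n = 26

For power 0.9 need Φ(δ − z_{0.05}) = 0.9, so δ = z_{0.05} + z_{0.10} = 1.645 + 1.282 = 2.926.
δ = d·√n ⇒ n = (δ/d)² = (2.926 / 0.58)² = 25.46.
Rounding up, n = 26.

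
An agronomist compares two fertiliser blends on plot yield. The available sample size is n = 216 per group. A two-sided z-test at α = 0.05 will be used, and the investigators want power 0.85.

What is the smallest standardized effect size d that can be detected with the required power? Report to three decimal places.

d ≈ 0.288

Required noncentrality: δ = z_{0.025} + z_{0.15} = 1.960 + 1.036 = 2.996.
(Lower-tail contribution to power is negligible for δ > 0.)
δ = d·√(n/2) ⇒ d = δ/√(n/2) = 2.996/√(216/2) = 0.2883.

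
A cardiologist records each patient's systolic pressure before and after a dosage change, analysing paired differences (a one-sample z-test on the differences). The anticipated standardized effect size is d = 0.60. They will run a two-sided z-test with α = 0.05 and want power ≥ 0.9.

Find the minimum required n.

Set Φ(δ − 1.960) = 0.9; then δ − 1.960 = Φ⁻¹(0.9) = 1.282, giving δ = 3.242.
(The Φ(−δ − z_{α/2}) term is vanishingly small for δ > 0 and is dropped in the standard sample-size formula.)
δ = d·√n ⇒ n = (δ/d)² = (3.242 / 0.60)² = 29.19.
Rounding up, n = 30.

n = 30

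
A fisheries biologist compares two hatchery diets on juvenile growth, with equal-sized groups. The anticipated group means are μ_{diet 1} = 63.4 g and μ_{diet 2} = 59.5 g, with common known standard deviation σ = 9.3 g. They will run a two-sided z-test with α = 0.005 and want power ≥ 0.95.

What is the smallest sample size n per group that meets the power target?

Standardized effect: d = |μ_{diet 1} − μ_{diet 2}| / σ = |63.4 − 59.5| / 9.3 = 0.4194
For power 0.95 need Φ(δ − z_{0.0025}) = 0.95, so δ = z_{0.0025} + z_{0.05} = 2.807 + 1.645 = 4.452.
(The Φ(−δ − z_{α/2}) term is vanishingly small for δ > 0 and is dropped in the standard sample-size formula.)
δ = d·√(n/2) ⇒ n = 2(δ/d)² = 2 × (4.452 / 0.4194)² = 225.40.
Round up to the next whole unit.

n = 226 per group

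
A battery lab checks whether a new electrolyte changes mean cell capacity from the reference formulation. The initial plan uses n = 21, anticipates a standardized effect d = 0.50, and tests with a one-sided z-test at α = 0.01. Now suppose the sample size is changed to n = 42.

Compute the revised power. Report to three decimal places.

With n = 42: δ = d·√n = 0.50 × √42 = 3.2404. Critical value z_{0.01} = 2.326.
Revised power = Φ(δ − 2.326) = Φ(0.914) = 0.8196.

Power ≈ 0.820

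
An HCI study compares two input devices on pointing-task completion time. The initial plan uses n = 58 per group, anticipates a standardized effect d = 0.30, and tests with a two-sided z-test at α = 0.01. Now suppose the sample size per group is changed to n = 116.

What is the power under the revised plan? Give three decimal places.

Power ≈ 0.385

With n = 116 per group: δ = d·√(n/2) = 0.30 × √(116/2) = 2.2847. Critical value z_{0.005} = 2.576.
Revised power = Φ(δ − 2.576) + Φ(−δ − 2.576) = Φ(-0.291) + Φ(-4.861) = 0.3855 + 0.0000 = 0.3855.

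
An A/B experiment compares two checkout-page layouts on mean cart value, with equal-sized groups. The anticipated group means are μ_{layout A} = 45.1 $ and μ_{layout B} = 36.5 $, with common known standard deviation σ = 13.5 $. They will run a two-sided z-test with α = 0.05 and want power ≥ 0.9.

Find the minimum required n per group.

n = 52 per group

Standardized effect: d = |μ_{layout A} − μ_{layout B}| / σ = |45.1 − 36.5| / 13.5 = 0.6370
For power 0.9 need Φ(δ − z_{0.025}) = 0.9, so δ = z_{0.025} + z_{0.10} = 1.960 + 1.282 = 3.242.
(Ignoring the negligible lower-tail rejection probability gives the usual closed-form inversion.)
δ = d·√(n/2) ⇒ n = 2(δ/d)² = 2 × (3.242 / 0.6370)² = 51.78.
Rounding up, n = 52 per group.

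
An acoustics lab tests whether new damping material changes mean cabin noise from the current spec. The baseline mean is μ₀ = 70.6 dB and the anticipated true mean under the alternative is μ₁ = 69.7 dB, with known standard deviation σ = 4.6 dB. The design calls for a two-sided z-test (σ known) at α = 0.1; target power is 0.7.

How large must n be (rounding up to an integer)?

n = 123

Standardized effect: d = |μ₁ − μ₀| / σ = |69.7 − 70.6| / 4.6 = 0.1957
Set Φ(δ − 1.645) = 0.7; then δ − 1.645 = Φ⁻¹(0.7) = 0.524, giving δ = 2.169.
(Ignoring the negligible lower-tail rejection probability gives the usual closed-form inversion.)
δ = d·√n ⇒ n = (δ/d)² = (2.169 / 0.1957)² = 122.93.
Rounding up, n = 123.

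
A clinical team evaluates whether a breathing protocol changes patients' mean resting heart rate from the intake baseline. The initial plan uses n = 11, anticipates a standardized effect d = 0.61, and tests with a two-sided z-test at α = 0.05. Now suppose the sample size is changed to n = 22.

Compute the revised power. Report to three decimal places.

Power ≈ 0.816

With n = 22: δ = d·√n = 0.61 × √22 = 2.8612. Critical value z_{0.025} = 1.960.
Revised power = Φ(δ − 1.960) + Φ(−δ − 1.960) = Φ(0.901) + Φ(-4.821) = 0.8163 + 0.0000 = 0.8163.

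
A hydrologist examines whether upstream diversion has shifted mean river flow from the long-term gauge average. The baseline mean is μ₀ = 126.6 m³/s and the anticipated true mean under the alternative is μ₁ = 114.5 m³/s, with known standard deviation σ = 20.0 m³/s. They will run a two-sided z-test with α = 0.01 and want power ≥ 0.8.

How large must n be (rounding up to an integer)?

n = 32

Standardized effect: d = |μ₁ − μ₀| / σ = |114.5 − 126.6| / 20.0 = 0.6050
Set Φ(δ − 2.576) = 0.8; then δ − 2.576 = Φ⁻¹(0.8) = 0.842, giving δ = 3.417.
(For δ > 0 the lower-tail rejection region contributes negligibly to power, so the one-term inversion is standard.)
δ = d·√n ⇒ n = (δ/d)² = (3.417 / 0.6050)² = 31.91.
Round up to the next whole unit.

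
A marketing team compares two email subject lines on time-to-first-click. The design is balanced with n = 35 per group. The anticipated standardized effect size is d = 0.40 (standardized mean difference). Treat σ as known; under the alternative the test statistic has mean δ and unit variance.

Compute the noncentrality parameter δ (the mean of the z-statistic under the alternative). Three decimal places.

The noncentrality parameter scales effect size by the design's sample-size factor: δ = d·√(n/2) = 0.40 × √(35/2) = 1.6733

δ ≈ 1.673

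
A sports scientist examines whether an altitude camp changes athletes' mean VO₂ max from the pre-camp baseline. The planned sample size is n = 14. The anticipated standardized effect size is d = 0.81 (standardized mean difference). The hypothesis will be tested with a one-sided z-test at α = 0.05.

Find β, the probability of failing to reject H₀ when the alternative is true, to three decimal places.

Noncentrality parameter: δ = d·√n = 0.81 × √14 = 3.0307
Critical value for a one-sided test at α = 0.05: z_α = 1.645.
Power = Φ(δ − 1.645) = Φ(1.386) = 0.9171.
Type II error: β = 1 − power = 1 − 0.9171 = 0.0829.

β ≈ 0.083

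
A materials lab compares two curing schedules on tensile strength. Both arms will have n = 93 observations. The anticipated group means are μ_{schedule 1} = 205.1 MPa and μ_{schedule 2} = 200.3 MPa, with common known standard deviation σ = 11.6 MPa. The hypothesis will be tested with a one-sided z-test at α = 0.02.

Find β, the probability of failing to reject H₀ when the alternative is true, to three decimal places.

β ≈ 0.221

Standardized effect: d = |μ_{schedule 1} − μ_{schedule 2}| / σ = |205.1 − 200.3| / 11.6 = 0.4138
Noncentrality parameter: δ = d·√(n/2) = 0.4138 × √(93/2) = 2.8217
One-sided α = 0.02 → critical value z_{0.02} = 2.054.
Power = Φ(δ − 2.054) = Φ(0.768) = 0.7787.
Type II error: β = 1 − power = 1 − 0.7787 = 0.2213.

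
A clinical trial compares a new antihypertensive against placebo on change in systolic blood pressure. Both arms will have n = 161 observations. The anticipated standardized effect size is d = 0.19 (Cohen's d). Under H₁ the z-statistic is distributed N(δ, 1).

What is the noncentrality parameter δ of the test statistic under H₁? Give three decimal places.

δ ≈ 1.705

The noncentrality parameter scales effect size by the design's sample-size factor: δ = d·√(n/2) = 0.19 × √(161/2) = 1.7047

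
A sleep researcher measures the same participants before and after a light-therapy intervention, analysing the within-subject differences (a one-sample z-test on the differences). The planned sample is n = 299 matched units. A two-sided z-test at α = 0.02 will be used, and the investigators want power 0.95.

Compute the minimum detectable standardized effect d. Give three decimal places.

Required noncentrality: δ = z_{0.01} + z_{0.05} = 2.326 + 1.645 = 3.971.
(The second rejection-region term Φ(−δ − z_{α/2}) is negligible and dropped.)
δ = d·√n ⇒ d = δ/√n = 3.971/√299 = 0.2297.

d ≈ 0.230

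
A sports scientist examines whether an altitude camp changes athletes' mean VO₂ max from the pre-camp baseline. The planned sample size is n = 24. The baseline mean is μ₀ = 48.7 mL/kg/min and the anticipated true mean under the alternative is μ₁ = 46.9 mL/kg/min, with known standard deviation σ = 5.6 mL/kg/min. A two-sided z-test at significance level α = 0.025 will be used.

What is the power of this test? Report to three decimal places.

Power ≈ 0.253

Standardized effect: d = |μ₁ − μ₀| / σ = |46.9 − 48.7| / 5.6 = 0.3214
Noncentrality parameter: δ = d·√n = 0.3214 × √24 = 1.5747
Two-sided α = 0.025 → critical value z_{0.0125} = 2.241.
Power = Φ(δ − 2.241) + Φ(−δ − 2.241) = Φ(-0.667) + Φ(-3.816) = 0.2525 + 0.0001 = 0.2525.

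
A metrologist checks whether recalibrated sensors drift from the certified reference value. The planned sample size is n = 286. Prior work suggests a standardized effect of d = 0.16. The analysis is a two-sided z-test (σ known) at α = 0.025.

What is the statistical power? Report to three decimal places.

Noncentrality parameter: δ = d·√n = 0.16 × √286 = 2.7058
Critical value for a two-sided test at α = 0.025: z_{α/2} = 2.241.
Power = Φ(δ − 2.241) + Φ(−δ − 2.241) = Φ(0.464) + Φ(-4.947) = 0.6788 + 0.0000 = 0.6788.

Power ≈ 0.679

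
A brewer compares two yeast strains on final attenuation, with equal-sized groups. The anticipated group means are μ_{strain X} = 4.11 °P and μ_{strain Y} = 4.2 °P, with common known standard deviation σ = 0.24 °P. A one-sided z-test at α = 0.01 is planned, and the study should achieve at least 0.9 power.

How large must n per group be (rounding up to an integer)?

Standardized effect: d = |μ_{strain X} − μ_{strain Y}| / σ = |4.11 − 4.2| / 0.24 = 0.3750
Set Φ(δ − 2.326) = 0.9; then δ − 2.326 = Φ⁻¹(0.9) = 1.282, giving δ = 3.608.
δ = d·√(n/2) ⇒ n = 2(δ/d)² = 2 × (3.608 / 0.3750)² = 185.13.
Rounding up, n = 186 per group.

n = 186 per group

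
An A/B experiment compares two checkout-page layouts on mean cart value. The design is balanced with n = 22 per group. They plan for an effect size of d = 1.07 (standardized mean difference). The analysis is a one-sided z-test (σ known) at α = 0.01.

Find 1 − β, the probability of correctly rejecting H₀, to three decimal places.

Noncentrality parameter: δ = d·√(n/2) = 1.07 × √(22/2) = 3.5488
One-sided α = 0.01 → critical value z_{0.01} = 2.326.
Power = Φ(δ − 2.326) = Φ(1.222) = 0.8892.

Power ≈ 0.889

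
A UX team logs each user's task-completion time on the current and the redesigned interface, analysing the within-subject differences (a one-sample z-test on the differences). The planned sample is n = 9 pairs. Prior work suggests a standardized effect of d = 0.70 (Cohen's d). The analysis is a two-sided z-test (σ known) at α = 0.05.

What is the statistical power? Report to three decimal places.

Noncentrality parameter: δ = d·√n = 0.70 × √9 = 2.1000
Two-sided α = 0.05 → critical value z_{0.025} = 1.960.
Power = Φ(δ − 1.960) + Φ(−δ − 1.960) = Φ(0.140) + Φ(-4.060) = 0.5557 + 0.0000 = 0.5557.

Power ≈ 0.556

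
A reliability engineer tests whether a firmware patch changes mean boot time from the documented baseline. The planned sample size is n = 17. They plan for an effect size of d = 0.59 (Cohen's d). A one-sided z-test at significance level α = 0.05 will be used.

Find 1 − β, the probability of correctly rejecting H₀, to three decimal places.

Noncentrality parameter: δ = d·√n = 0.59 × √17 = 2.4326
One-sided α = 0.05 → critical value z_{0.05} = 1.645.
Power = P(Z > 1.645 − δ) = Φ(0.788) = 0.7846.

Power ≈ 0.785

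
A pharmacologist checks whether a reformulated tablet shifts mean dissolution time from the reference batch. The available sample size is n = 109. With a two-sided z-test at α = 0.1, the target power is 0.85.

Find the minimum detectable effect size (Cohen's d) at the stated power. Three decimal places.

d ≈ 0.257

Required noncentrality: δ = z_{0.05} + z_{0.15} = 1.645 + 1.036 = 2.681.
(Lower-tail contribution to power is negligible for δ > 0.)
δ = d·√n ⇒ d = δ/√n = 2.681/√109 = 0.2568.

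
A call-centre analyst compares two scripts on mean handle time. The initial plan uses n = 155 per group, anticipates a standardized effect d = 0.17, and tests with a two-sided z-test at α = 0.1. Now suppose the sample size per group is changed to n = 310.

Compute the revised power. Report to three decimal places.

Power ≈ 0.681

With n = 310 per group: δ = d·√(n/2) = 0.17 × √(310/2) = 2.1165. Critical value z_{0.05} = 1.645.
Revised power = Φ(δ − 1.645) + Φ(−δ − 1.645) = Φ(0.472) + Φ(-3.761) = 0.6814 + 0.0001 = 0.6815.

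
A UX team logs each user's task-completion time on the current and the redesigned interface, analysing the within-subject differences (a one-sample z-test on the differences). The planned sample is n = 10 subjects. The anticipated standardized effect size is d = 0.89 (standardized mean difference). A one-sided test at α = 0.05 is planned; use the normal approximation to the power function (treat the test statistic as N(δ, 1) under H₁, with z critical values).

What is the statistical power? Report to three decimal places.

Noncentrality parameter: δ = d·√n = 0.89 × √10 = 2.8144
Critical value for a one-sided test at α = 0.05: z_α = 1.645.
Power = Φ(δ − 1.645) = Φ(1.170) = 0.8789.

Power ≈ 0.879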